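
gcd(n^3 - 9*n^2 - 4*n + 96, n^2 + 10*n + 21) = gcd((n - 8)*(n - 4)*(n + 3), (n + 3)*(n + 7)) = n + 3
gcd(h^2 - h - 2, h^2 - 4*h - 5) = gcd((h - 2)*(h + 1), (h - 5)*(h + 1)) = h + 1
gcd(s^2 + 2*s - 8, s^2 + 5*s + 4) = s + 4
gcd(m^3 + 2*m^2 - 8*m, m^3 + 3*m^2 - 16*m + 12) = m - 2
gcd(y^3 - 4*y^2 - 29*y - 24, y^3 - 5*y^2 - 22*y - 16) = y^2 - 7*y - 8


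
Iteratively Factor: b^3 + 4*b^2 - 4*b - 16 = (b + 2)*(b^2 + 2*b - 8) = (b - 2)*(b + 2)*(b + 4)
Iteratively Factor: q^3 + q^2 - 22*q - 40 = (q - 5)*(q^2 + 6*q + 8) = (q - 5)*(q + 4)*(q + 2)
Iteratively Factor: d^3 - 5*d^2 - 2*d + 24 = (d + 2)*(d^2 - 7*d + 12) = (d - 4)*(d + 2)*(d - 3)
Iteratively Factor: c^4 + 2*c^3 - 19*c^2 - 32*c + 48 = (c + 4)*(c^3 - 2*c^2 - 11*c + 12) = (c - 1)*(c + 4)*(c^2 - c - 12) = (c - 4)*(c - 1)*(c + 4)*(c + 3)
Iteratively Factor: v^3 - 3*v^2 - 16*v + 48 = (v - 3)*(v^2 - 16) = (v - 3)*(v + 4)*(v - 4)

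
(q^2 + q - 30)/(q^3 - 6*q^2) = (q^2 + q - 30)/(q^2*(q - 6))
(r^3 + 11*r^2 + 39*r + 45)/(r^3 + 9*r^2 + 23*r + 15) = (r + 3)/(r + 1)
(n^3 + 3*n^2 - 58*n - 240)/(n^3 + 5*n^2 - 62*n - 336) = (n + 5)/(n + 7)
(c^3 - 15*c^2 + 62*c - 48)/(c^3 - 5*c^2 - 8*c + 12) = (c - 8)/(c + 2)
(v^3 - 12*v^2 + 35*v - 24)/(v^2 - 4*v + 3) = v - 8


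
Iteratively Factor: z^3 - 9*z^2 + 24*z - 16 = (z - 4)*(z^2 - 5*z + 4) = (z - 4)*(z - 1)*(z - 4)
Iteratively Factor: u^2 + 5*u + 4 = (u + 4)*(u + 1)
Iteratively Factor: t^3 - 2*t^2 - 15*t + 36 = (t - 3)*(t^2 + t - 12) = (t - 3)*(t + 4)*(t - 3)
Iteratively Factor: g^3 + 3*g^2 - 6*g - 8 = (g + 1)*(g^2 + 2*g - 8) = (g - 2)*(g + 1)*(g + 4)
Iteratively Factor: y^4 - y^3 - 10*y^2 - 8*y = (y)*(y^3 - y^2 - 10*y - 8) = y*(y + 1)*(y^2 - 2*y - 8) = y*(y + 1)*(y + 2)*(y - 4)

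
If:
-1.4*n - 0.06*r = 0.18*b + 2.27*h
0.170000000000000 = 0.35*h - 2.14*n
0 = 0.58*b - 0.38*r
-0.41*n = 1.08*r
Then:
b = 0.02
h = 0.04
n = -0.07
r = 0.03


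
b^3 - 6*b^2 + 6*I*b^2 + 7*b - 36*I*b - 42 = (b - 6)*(b - I)*(b + 7*I)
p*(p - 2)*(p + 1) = p^3 - p^2 - 2*p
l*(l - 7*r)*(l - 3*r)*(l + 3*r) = l^4 - 7*l^3*r - 9*l^2*r^2 + 63*l*r^3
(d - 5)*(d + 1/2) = d^2 - 9*d/2 - 5/2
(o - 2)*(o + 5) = o^2 + 3*o - 10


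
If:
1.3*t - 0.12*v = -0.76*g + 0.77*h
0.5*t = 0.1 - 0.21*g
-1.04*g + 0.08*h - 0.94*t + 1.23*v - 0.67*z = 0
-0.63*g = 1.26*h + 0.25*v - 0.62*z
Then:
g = 0.586015571329269*z - 0.429273113263153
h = 0.0303779723634058*z + 0.231981624158036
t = 0.380294707570524 - 0.246126539958293*z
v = 0.850135779538676*z - 0.0874191403333573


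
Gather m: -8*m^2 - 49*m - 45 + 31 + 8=-8*m^2 - 49*m - 6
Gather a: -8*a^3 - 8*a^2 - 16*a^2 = -8*a^3 - 24*a^2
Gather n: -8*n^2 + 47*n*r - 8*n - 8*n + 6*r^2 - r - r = -8*n^2 + n*(47*r - 16) + 6*r^2 - 2*r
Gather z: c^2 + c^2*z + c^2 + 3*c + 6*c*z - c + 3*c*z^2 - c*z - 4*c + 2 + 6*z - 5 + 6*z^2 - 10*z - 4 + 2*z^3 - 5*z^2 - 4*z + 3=2*c^2 - 2*c + 2*z^3 + z^2*(3*c + 1) + z*(c^2 + 5*c - 8) - 4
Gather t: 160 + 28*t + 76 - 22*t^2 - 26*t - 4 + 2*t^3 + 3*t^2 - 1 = 2*t^3 - 19*t^2 + 2*t + 231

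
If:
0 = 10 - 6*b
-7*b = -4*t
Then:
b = 5/3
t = 35/12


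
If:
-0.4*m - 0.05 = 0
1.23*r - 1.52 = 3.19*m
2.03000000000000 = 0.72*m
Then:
No Solution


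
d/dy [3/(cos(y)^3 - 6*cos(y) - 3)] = 9*(cos(y)^2 - 2)*sin(y)/(-cos(y)^3 + 6*cos(y) + 3)^2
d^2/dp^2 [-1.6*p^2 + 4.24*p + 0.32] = -3.20000000000000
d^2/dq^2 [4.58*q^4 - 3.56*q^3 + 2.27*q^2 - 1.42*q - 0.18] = 54.96*q^2 - 21.36*q + 4.54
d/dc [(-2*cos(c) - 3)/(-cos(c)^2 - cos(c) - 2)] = (6*cos(c) + cos(2*c))*sin(c)/(cos(c)^2 + cos(c) + 2)^2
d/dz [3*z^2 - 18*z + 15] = 6*z - 18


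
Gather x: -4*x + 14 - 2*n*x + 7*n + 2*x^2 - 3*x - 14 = 7*n + 2*x^2 + x*(-2*n - 7)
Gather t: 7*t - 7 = 7*t - 7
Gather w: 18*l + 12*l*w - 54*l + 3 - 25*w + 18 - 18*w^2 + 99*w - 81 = -36*l - 18*w^2 + w*(12*l + 74) - 60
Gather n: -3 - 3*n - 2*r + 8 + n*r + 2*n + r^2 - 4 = n*(r - 1) + r^2 - 2*r + 1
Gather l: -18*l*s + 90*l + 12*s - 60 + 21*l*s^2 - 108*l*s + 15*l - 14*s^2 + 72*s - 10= l*(21*s^2 - 126*s + 105) - 14*s^2 + 84*s - 70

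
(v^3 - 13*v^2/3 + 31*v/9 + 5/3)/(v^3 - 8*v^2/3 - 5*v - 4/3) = (v^2 - 14*v/3 + 5)/(v^2 - 3*v - 4)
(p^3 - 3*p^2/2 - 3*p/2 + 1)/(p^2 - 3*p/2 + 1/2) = (p^2 - p - 2)/(p - 1)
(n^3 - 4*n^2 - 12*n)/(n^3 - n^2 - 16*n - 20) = n*(n - 6)/(n^2 - 3*n - 10)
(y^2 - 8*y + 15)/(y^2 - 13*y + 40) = (y - 3)/(y - 8)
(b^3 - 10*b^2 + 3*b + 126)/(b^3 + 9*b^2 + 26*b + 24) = (b^2 - 13*b + 42)/(b^2 + 6*b + 8)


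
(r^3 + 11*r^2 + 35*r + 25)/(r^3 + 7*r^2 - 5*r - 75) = (r + 1)/(r - 3)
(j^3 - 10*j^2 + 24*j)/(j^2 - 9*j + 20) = j*(j - 6)/(j - 5)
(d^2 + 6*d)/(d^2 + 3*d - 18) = d/(d - 3)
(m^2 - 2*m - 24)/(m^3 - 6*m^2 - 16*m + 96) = 1/(m - 4)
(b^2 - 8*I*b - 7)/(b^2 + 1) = (b - 7*I)/(b + I)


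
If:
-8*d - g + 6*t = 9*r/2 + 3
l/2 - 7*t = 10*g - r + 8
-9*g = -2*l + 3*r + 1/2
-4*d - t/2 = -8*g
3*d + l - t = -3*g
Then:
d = 19553/11374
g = 6839/11374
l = -63088/5687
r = -53265/5687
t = -500/121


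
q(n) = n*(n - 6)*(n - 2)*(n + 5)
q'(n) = n*(n - 6)*(n - 2) + n*(n - 6)*(n + 5) + n*(n - 2)*(n + 5) + (n - 6)*(n - 2)*(n + 5) = 4*n^3 - 9*n^2 - 56*n + 60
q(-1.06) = -90.23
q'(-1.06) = 104.48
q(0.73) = 28.00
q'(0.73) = 15.88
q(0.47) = 21.75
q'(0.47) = 32.11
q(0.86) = 29.53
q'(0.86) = 7.73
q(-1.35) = -121.33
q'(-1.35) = 109.36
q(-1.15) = -99.72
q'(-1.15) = 106.41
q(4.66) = -160.45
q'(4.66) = 8.38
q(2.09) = -5.21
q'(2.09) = -59.84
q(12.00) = 12240.00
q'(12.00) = 5004.00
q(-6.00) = 576.00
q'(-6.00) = -792.00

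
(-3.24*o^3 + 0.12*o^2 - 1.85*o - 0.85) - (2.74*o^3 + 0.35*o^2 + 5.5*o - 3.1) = -5.98*o^3 - 0.23*o^2 - 7.35*o + 2.25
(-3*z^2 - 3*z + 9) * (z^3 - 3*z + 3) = -3*z^5 - 3*z^4 + 18*z^3 - 36*z + 27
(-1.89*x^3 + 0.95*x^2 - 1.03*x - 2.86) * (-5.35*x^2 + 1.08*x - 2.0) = 10.1115*x^5 - 7.1237*x^4 + 10.3165*x^3 + 12.2886*x^2 - 1.0288*x + 5.72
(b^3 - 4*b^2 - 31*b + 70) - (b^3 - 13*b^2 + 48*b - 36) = 9*b^2 - 79*b + 106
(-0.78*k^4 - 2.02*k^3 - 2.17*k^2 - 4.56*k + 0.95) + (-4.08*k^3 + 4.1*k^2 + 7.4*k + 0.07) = -0.78*k^4 - 6.1*k^3 + 1.93*k^2 + 2.84*k + 1.02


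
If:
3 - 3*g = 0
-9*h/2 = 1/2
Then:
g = 1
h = -1/9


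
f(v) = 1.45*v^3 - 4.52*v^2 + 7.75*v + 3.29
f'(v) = 4.35*v^2 - 9.04*v + 7.75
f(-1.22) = -15.53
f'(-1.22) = 25.25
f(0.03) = 3.52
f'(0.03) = 7.48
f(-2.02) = -42.76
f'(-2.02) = 43.76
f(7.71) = 458.91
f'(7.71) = 196.63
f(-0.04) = 2.97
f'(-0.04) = 8.12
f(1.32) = 8.98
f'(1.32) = 3.40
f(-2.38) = -60.31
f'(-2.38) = 53.91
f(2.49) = 16.95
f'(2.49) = 12.21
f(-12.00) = -3246.19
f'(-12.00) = 742.63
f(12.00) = 1951.01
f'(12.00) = 525.67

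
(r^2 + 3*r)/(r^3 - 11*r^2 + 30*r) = (r + 3)/(r^2 - 11*r + 30)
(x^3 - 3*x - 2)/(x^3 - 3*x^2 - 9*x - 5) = (x - 2)/(x - 5)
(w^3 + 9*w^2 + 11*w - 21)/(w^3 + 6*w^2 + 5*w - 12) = (w + 7)/(w + 4)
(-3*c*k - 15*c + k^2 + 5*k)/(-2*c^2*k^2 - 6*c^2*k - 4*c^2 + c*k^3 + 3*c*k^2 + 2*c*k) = (3*c*k + 15*c - k^2 - 5*k)/(c*(2*c*k^2 + 6*c*k + 4*c - k^3 - 3*k^2 - 2*k))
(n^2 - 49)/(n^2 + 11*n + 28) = (n - 7)/(n + 4)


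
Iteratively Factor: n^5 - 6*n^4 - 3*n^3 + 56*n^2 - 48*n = (n - 1)*(n^4 - 5*n^3 - 8*n^2 + 48*n) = (n - 1)*(n + 3)*(n^3 - 8*n^2 + 16*n) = (n - 4)*(n - 1)*(n + 3)*(n^2 - 4*n) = (n - 4)^2*(n - 1)*(n + 3)*(n)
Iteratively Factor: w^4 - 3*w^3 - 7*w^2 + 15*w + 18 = (w + 2)*(w^3 - 5*w^2 + 3*w + 9) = (w - 3)*(w + 2)*(w^2 - 2*w - 3) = (w - 3)^2*(w + 2)*(w + 1)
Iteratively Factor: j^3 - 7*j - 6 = (j - 3)*(j^2 + 3*j + 2) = (j - 3)*(j + 2)*(j + 1)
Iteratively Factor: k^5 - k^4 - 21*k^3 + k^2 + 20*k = (k - 1)*(k^4 - 21*k^2 - 20*k) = (k - 5)*(k - 1)*(k^3 + 5*k^2 + 4*k) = (k - 5)*(k - 1)*(k + 4)*(k^2 + k) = (k - 5)*(k - 1)*(k + 1)*(k + 4)*(k)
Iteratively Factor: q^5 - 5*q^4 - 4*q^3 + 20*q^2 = (q - 2)*(q^4 - 3*q^3 - 10*q^2) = q*(q - 2)*(q^3 - 3*q^2 - 10*q) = q^2*(q - 2)*(q^2 - 3*q - 10) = q^2*(q - 5)*(q - 2)*(q + 2)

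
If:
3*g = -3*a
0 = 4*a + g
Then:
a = 0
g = 0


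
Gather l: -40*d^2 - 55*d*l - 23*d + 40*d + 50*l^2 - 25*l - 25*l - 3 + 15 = -40*d^2 + 17*d + 50*l^2 + l*(-55*d - 50) + 12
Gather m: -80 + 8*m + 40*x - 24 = 8*m + 40*x - 104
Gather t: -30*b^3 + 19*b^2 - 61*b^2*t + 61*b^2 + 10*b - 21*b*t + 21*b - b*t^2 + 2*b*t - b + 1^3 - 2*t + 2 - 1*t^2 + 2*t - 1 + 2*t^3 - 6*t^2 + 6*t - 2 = -30*b^3 + 80*b^2 + 30*b + 2*t^3 + t^2*(-b - 7) + t*(-61*b^2 - 19*b + 6)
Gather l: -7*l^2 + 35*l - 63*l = -7*l^2 - 28*l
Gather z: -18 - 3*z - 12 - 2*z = -5*z - 30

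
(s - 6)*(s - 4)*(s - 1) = s^3 - 11*s^2 + 34*s - 24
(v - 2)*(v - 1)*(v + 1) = v^3 - 2*v^2 - v + 2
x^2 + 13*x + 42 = (x + 6)*(x + 7)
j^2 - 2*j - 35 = (j - 7)*(j + 5)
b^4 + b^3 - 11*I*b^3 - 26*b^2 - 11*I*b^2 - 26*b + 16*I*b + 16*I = (b - 8*I)*(b - 2*I)*(-I*b - I)*(I*b + 1)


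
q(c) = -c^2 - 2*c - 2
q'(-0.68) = -0.64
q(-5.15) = -18.22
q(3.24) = -18.98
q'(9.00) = -20.00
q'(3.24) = -8.48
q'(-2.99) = 3.98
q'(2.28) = -6.56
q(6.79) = -61.68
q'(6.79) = -15.58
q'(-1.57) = 1.14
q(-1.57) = -1.32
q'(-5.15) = 8.30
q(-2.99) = -4.96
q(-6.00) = -26.00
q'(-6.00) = 10.00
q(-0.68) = -1.10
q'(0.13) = -2.26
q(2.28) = -11.76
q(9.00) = -101.00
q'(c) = -2*c - 2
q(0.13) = -2.28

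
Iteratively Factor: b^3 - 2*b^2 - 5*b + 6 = (b + 2)*(b^2 - 4*b + 3) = (b - 1)*(b + 2)*(b - 3)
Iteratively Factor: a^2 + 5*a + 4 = (a + 4)*(a + 1)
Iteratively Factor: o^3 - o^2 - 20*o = (o - 5)*(o^2 + 4*o) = o*(o - 5)*(o + 4)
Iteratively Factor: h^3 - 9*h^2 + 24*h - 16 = (h - 4)*(h^2 - 5*h + 4) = (h - 4)*(h - 1)*(h - 4)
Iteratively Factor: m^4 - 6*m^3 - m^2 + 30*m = (m + 2)*(m^3 - 8*m^2 + 15*m) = (m - 5)*(m + 2)*(m^2 - 3*m) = m*(m - 5)*(m + 2)*(m - 3)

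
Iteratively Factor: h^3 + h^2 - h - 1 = (h + 1)*(h^2 - 1) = (h - 1)*(h + 1)*(h + 1)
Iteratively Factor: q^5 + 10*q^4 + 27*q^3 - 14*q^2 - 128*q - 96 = (q - 2)*(q^4 + 12*q^3 + 51*q^2 + 88*q + 48) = (q - 2)*(q + 4)*(q^3 + 8*q^2 + 19*q + 12) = (q - 2)*(q + 4)^2*(q^2 + 4*q + 3) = (q - 2)*(q + 1)*(q + 4)^2*(q + 3)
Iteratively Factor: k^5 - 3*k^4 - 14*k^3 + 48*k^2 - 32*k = (k)*(k^4 - 3*k^3 - 14*k^2 + 48*k - 32) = k*(k - 2)*(k^3 - k^2 - 16*k + 16) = k*(k - 4)*(k - 2)*(k^2 + 3*k - 4) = k*(k - 4)*(k - 2)*(k + 4)*(k - 1)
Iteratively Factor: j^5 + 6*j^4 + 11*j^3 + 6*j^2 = (j + 2)*(j^4 + 4*j^3 + 3*j^2) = (j + 2)*(j + 3)*(j^3 + j^2) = j*(j + 2)*(j + 3)*(j^2 + j) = j^2*(j + 2)*(j + 3)*(j + 1)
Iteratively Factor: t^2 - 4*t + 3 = (t - 1)*(t - 3)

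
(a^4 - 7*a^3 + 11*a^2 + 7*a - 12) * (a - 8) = a^5 - 15*a^4 + 67*a^3 - 81*a^2 - 68*a + 96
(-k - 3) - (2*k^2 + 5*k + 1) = -2*k^2 - 6*k - 4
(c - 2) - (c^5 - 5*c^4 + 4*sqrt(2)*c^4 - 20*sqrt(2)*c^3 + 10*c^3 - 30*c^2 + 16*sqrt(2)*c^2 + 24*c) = -c^5 - 4*sqrt(2)*c^4 + 5*c^4 - 10*c^3 + 20*sqrt(2)*c^3 - 16*sqrt(2)*c^2 + 30*c^2 - 23*c - 2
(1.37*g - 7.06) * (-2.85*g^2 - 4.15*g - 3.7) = -3.9045*g^3 + 14.4355*g^2 + 24.23*g + 26.122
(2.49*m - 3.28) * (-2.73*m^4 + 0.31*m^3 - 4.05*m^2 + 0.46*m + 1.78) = -6.7977*m^5 + 9.7263*m^4 - 11.1013*m^3 + 14.4294*m^2 + 2.9234*m - 5.8384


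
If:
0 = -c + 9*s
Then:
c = 9*s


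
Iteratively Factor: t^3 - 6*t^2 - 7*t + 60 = (t + 3)*(t^2 - 9*t + 20) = (t - 4)*(t + 3)*(t - 5)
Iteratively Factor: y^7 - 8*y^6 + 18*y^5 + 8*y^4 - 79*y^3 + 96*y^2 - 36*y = (y - 1)*(y^6 - 7*y^5 + 11*y^4 + 19*y^3 - 60*y^2 + 36*y) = (y - 2)*(y - 1)*(y^5 - 5*y^4 + y^3 + 21*y^2 - 18*y) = (y - 3)*(y - 2)*(y - 1)*(y^4 - 2*y^3 - 5*y^2 + 6*y) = (y - 3)*(y - 2)*(y - 1)*(y + 2)*(y^3 - 4*y^2 + 3*y) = (y - 3)*(y - 2)*(y - 1)^2*(y + 2)*(y^2 - 3*y) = y*(y - 3)*(y - 2)*(y - 1)^2*(y + 2)*(y - 3)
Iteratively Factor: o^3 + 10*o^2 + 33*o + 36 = (o + 3)*(o^2 + 7*o + 12) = (o + 3)*(o + 4)*(o + 3)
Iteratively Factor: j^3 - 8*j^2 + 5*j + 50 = (j + 2)*(j^2 - 10*j + 25) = (j - 5)*(j + 2)*(j - 5)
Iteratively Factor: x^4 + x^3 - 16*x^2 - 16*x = (x + 4)*(x^3 - 3*x^2 - 4*x) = x*(x + 4)*(x^2 - 3*x - 4) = x*(x - 4)*(x + 4)*(x + 1)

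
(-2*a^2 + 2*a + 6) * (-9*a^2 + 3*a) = 18*a^4 - 24*a^3 - 48*a^2 + 18*a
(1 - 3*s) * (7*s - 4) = -21*s^2 + 19*s - 4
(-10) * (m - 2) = 20 - 10*m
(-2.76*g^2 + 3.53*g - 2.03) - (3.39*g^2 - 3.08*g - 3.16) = -6.15*g^2 + 6.61*g + 1.13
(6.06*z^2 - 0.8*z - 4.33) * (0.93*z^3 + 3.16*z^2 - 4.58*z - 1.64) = 5.6358*z^5 + 18.4056*z^4 - 34.3097*z^3 - 19.9572*z^2 + 21.1434*z + 7.1012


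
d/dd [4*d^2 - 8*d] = 8*d - 8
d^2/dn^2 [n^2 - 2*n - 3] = 2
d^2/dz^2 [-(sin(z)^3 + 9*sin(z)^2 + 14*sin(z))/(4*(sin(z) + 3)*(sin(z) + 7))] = (sin(z)^4 + 9*sin(z)^3 + 30*sin(z)^2 + 18*sin(z) - 6)/(4*(sin(z) + 3)^3)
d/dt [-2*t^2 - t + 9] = -4*t - 1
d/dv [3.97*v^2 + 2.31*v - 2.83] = 7.94*v + 2.31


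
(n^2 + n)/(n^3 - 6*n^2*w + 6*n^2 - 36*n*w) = (n + 1)/(n^2 - 6*n*w + 6*n - 36*w)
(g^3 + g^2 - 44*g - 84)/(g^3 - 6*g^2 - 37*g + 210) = (g + 2)/(g - 5)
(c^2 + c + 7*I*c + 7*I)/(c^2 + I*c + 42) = (c + 1)/(c - 6*I)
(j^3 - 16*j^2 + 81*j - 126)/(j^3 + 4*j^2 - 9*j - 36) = (j^2 - 13*j + 42)/(j^2 + 7*j + 12)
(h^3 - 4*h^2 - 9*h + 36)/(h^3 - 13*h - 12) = (h - 3)/(h + 1)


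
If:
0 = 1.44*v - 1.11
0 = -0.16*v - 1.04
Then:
No Solution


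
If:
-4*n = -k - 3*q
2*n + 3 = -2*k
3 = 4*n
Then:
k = -9/4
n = 3/4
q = 7/4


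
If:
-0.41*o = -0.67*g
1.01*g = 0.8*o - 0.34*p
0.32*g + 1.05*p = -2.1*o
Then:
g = 0.00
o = 0.00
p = 0.00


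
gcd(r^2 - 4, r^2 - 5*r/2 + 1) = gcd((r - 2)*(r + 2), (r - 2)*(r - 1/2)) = r - 2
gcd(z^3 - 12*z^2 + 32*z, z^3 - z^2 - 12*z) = z^2 - 4*z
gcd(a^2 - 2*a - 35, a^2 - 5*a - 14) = a - 7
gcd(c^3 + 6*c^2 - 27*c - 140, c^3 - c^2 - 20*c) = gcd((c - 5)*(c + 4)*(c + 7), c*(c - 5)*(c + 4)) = c^2 - c - 20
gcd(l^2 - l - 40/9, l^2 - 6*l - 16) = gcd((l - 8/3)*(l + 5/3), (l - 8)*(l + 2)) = 1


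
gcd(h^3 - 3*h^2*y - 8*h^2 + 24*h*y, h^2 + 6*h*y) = h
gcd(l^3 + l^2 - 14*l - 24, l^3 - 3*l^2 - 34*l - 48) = l^2 + 5*l + 6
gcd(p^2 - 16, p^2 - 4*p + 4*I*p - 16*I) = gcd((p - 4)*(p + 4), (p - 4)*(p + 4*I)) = p - 4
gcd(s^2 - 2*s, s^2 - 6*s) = s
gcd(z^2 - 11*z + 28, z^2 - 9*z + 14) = z - 7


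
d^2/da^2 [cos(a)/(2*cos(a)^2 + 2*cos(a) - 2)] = ((1 - cos(a)^2)^2 - cos(a)^5 - 4*cos(a)^3 + cos(a)^2 + 5*cos(a) + 1)/(2*(cos(a)^2 + cos(a) - 1)^3)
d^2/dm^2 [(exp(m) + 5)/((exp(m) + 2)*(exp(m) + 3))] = (exp(4*m) + 15*exp(3*m) + 39*exp(2*m) - 25*exp(m) - 114)*exp(m)/(exp(6*m) + 15*exp(5*m) + 93*exp(4*m) + 305*exp(3*m) + 558*exp(2*m) + 540*exp(m) + 216)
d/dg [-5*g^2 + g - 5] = 1 - 10*g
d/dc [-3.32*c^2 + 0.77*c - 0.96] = 0.77 - 6.64*c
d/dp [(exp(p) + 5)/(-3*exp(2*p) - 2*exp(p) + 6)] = (3*exp(2*p) + 30*exp(p) + 16)*exp(p)/(9*exp(4*p) + 12*exp(3*p) - 32*exp(2*p) - 24*exp(p) + 36)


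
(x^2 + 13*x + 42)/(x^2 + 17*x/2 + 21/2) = 2*(x + 6)/(2*x + 3)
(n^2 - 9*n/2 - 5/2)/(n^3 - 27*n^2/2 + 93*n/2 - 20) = (2*n + 1)/(2*n^2 - 17*n + 8)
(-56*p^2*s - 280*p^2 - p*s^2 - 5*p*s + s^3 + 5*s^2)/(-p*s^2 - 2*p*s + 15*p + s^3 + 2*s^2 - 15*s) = (56*p^2 + p*s - s^2)/(p*s - 3*p - s^2 + 3*s)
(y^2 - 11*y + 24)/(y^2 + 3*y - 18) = (y - 8)/(y + 6)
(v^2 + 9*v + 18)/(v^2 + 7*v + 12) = (v + 6)/(v + 4)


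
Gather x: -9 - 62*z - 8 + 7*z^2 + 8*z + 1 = 7*z^2 - 54*z - 16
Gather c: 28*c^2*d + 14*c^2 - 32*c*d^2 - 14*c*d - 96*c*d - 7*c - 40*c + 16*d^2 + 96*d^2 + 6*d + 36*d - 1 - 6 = c^2*(28*d + 14) + c*(-32*d^2 - 110*d - 47) + 112*d^2 + 42*d - 7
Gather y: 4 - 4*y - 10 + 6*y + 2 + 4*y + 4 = 6*y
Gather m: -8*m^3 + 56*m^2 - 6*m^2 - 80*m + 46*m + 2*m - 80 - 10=-8*m^3 + 50*m^2 - 32*m - 90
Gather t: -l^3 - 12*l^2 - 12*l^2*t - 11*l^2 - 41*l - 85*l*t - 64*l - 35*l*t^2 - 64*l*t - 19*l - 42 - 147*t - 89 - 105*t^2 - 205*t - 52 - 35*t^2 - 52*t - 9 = -l^3 - 23*l^2 - 124*l + t^2*(-35*l - 140) + t*(-12*l^2 - 149*l - 404) - 192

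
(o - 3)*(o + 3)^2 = o^3 + 3*o^2 - 9*o - 27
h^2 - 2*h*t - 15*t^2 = (h - 5*t)*(h + 3*t)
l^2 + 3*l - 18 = (l - 3)*(l + 6)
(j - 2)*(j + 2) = j^2 - 4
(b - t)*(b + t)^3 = b^4 + 2*b^3*t - 2*b*t^3 - t^4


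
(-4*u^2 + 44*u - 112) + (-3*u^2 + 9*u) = -7*u^2 + 53*u - 112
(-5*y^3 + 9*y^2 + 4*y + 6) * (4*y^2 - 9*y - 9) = -20*y^5 + 81*y^4 - 20*y^3 - 93*y^2 - 90*y - 54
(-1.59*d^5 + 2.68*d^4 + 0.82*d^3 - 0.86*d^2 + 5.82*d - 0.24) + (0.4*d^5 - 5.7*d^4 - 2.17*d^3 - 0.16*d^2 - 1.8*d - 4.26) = -1.19*d^5 - 3.02*d^4 - 1.35*d^3 - 1.02*d^2 + 4.02*d - 4.5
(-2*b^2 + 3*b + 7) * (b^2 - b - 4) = -2*b^4 + 5*b^3 + 12*b^2 - 19*b - 28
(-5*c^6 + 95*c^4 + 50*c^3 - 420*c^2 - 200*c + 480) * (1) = -5*c^6 + 95*c^4 + 50*c^3 - 420*c^2 - 200*c + 480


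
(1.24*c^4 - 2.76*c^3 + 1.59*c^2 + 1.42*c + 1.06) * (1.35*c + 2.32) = 1.674*c^5 - 0.8492*c^4 - 4.2567*c^3 + 5.6058*c^2 + 4.7254*c + 2.4592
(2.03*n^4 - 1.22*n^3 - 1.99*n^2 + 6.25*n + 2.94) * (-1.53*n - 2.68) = -3.1059*n^5 - 3.5738*n^4 + 6.3143*n^3 - 4.2293*n^2 - 21.2482*n - 7.8792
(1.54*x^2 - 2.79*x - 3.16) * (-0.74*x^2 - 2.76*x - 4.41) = -1.1396*x^4 - 2.1858*x^3 + 3.2474*x^2 + 21.0255*x + 13.9356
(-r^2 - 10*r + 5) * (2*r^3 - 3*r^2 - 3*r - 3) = -2*r^5 - 17*r^4 + 43*r^3 + 18*r^2 + 15*r - 15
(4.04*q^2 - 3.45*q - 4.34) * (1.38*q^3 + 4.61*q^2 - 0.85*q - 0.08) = 5.5752*q^5 + 13.8634*q^4 - 25.3277*q^3 - 17.3981*q^2 + 3.965*q + 0.3472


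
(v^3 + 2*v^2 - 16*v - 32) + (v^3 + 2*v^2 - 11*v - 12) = 2*v^3 + 4*v^2 - 27*v - 44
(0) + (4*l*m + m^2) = 4*l*m + m^2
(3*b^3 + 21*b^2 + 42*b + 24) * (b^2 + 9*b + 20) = 3*b^5 + 48*b^4 + 291*b^3 + 822*b^2 + 1056*b + 480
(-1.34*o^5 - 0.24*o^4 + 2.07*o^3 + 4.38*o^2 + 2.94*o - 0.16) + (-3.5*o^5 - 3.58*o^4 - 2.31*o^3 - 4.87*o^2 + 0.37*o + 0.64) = -4.84*o^5 - 3.82*o^4 - 0.24*o^3 - 0.49*o^2 + 3.31*o + 0.48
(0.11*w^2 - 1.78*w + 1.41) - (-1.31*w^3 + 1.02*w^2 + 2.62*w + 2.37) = 1.31*w^3 - 0.91*w^2 - 4.4*w - 0.96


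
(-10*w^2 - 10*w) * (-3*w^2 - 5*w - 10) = 30*w^4 + 80*w^3 + 150*w^2 + 100*w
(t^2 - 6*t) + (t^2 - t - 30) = 2*t^2 - 7*t - 30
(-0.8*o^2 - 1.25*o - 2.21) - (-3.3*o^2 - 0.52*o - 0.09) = 2.5*o^2 - 0.73*o - 2.12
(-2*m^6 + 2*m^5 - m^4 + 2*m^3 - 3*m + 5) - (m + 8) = -2*m^6 + 2*m^5 - m^4 + 2*m^3 - 4*m - 3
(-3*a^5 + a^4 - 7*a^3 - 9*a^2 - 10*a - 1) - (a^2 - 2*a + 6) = -3*a^5 + a^4 - 7*a^3 - 10*a^2 - 8*a - 7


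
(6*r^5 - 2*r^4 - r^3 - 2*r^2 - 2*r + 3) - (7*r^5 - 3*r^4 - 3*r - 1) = -r^5 + r^4 - r^3 - 2*r^2 + r + 4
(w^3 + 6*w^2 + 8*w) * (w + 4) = w^4 + 10*w^3 + 32*w^2 + 32*w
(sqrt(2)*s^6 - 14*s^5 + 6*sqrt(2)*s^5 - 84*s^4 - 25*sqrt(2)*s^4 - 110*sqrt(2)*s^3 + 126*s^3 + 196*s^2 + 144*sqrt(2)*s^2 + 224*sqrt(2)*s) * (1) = sqrt(2)*s^6 - 14*s^5 + 6*sqrt(2)*s^5 - 84*s^4 - 25*sqrt(2)*s^4 - 110*sqrt(2)*s^3 + 126*s^3 + 196*s^2 + 144*sqrt(2)*s^2 + 224*sqrt(2)*s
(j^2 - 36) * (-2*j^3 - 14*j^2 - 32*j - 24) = -2*j^5 - 14*j^4 + 40*j^3 + 480*j^2 + 1152*j + 864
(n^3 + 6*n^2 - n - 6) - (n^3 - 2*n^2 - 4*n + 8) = 8*n^2 + 3*n - 14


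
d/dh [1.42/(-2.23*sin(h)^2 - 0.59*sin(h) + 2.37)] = (6.3332*sin(h) + 0.8378)*cos(h)/(2.23*sin(h)^2 + 0.59*sin(h) - 2.37)^2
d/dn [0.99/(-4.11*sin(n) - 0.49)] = 4.0689*cos(n)/(4.11*sin(n) + 0.49)^2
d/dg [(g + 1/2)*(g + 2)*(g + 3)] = 3*g^2 + 11*g + 17/2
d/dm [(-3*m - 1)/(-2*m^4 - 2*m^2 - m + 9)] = (6*m^4 + 6*m^2 + 3*m - (3*m + 1)*(8*m^3 + 4*m + 1) - 27)/(2*m^4 + 2*m^2 + m - 9)^2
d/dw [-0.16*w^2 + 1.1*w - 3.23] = 1.1 - 0.32*w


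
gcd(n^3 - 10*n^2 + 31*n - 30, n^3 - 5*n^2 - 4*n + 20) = n^2 - 7*n + 10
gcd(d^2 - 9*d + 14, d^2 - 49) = d - 7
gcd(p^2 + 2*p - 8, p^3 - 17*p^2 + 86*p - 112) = p - 2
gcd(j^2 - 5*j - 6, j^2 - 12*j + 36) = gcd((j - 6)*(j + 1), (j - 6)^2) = j - 6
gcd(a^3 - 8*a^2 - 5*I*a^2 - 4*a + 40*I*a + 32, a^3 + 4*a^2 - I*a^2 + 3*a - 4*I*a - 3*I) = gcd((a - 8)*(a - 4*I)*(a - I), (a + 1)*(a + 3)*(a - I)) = a - I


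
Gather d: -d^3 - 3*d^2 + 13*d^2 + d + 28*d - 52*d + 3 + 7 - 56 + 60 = -d^3 + 10*d^2 - 23*d + 14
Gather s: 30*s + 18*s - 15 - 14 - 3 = 48*s - 32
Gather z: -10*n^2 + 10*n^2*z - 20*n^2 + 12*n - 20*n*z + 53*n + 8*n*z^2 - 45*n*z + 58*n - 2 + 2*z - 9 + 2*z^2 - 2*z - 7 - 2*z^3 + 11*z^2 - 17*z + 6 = -30*n^2 + 123*n - 2*z^3 + z^2*(8*n + 13) + z*(10*n^2 - 65*n - 17) - 12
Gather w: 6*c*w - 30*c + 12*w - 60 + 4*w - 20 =-30*c + w*(6*c + 16) - 80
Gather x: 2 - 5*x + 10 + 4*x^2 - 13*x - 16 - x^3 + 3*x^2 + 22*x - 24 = -x^3 + 7*x^2 + 4*x - 28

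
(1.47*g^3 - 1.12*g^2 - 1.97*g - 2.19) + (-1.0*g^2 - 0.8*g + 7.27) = 1.47*g^3 - 2.12*g^2 - 2.77*g + 5.08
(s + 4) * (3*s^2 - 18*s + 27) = 3*s^3 - 6*s^2 - 45*s + 108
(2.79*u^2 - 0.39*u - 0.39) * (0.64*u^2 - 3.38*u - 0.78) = 1.7856*u^4 - 9.6798*u^3 - 1.1076*u^2 + 1.6224*u + 0.3042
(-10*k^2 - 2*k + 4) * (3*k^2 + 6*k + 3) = -30*k^4 - 66*k^3 - 30*k^2 + 18*k + 12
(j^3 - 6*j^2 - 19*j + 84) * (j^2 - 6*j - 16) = j^5 - 12*j^4 + j^3 + 294*j^2 - 200*j - 1344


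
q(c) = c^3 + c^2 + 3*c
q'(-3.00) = 24.00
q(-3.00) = -27.00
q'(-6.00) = 99.00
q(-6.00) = -198.00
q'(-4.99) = 67.72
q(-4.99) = -114.32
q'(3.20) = 40.12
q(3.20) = 52.61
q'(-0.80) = 3.32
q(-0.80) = -2.27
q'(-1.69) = 8.19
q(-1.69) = -7.04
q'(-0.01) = 2.98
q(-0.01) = -0.03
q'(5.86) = 117.74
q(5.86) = 253.15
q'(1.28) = 10.48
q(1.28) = 7.58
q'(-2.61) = 18.22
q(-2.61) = -18.80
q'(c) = 3*c^2 + 2*c + 3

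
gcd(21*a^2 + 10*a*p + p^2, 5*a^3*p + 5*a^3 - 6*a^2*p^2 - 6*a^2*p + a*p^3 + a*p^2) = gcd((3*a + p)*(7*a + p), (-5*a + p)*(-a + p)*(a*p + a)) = 1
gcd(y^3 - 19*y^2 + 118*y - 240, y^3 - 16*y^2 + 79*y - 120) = y^2 - 13*y + 40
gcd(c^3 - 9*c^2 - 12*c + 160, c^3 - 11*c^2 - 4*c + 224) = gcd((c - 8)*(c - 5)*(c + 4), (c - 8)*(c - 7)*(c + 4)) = c^2 - 4*c - 32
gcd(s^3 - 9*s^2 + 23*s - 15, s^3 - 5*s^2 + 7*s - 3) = s^2 - 4*s + 3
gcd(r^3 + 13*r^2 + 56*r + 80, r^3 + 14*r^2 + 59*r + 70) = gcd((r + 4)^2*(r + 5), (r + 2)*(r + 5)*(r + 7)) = r + 5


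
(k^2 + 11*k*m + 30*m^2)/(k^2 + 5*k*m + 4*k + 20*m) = (k + 6*m)/(k + 4)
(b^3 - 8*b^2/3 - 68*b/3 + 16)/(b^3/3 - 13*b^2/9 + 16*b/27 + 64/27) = 9*(3*b^3 - 8*b^2 - 68*b + 48)/(9*b^3 - 39*b^2 + 16*b + 64)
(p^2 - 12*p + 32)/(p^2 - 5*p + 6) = (p^2 - 12*p + 32)/(p^2 - 5*p + 6)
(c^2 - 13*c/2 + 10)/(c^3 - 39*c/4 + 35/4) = 2*(c - 4)/(2*c^2 + 5*c - 7)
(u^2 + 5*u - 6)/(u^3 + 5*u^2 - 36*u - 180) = (u - 1)/(u^2 - u - 30)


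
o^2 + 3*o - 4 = (o - 1)*(o + 4)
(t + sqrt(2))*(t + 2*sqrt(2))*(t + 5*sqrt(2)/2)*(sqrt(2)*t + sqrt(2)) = sqrt(2)*t^4 + sqrt(2)*t^3 + 11*t^3 + 11*t^2 + 19*sqrt(2)*t^2 + 20*t + 19*sqrt(2)*t + 20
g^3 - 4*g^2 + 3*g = g*(g - 3)*(g - 1)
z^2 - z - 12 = (z - 4)*(z + 3)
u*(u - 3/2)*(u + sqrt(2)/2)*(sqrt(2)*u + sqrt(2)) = sqrt(2)*u^4 - sqrt(2)*u^3/2 + u^3 - 3*sqrt(2)*u^2/2 - u^2/2 - 3*u/2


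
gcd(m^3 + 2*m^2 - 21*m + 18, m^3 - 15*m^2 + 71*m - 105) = m - 3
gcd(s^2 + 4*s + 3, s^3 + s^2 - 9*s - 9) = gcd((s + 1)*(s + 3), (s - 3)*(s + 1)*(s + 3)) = s^2 + 4*s + 3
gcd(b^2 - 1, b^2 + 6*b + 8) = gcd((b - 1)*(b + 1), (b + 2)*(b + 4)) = 1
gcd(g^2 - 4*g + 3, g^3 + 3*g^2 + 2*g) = 1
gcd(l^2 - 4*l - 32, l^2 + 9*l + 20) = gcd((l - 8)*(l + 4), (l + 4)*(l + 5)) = l + 4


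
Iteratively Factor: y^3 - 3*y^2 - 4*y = (y)*(y^2 - 3*y - 4) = y*(y + 1)*(y - 4)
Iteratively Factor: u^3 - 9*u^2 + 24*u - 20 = (u - 2)*(u^2 - 7*u + 10) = (u - 5)*(u - 2)*(u - 2)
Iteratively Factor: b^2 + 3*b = (b + 3)*(b)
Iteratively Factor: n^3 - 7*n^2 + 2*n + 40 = (n - 5)*(n^2 - 2*n - 8) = (n - 5)*(n - 4)*(n + 2)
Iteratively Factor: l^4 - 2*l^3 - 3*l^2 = (l - 3)*(l^3 + l^2) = (l - 3)*(l + 1)*(l^2) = l*(l - 3)*(l + 1)*(l)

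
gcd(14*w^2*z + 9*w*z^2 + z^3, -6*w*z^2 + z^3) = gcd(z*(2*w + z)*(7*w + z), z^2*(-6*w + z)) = z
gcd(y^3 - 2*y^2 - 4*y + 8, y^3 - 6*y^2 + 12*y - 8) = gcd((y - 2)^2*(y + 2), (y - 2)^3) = y^2 - 4*y + 4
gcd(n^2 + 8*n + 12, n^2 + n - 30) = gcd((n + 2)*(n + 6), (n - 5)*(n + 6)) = n + 6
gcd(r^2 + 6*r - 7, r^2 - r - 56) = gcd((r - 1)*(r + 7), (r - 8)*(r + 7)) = r + 7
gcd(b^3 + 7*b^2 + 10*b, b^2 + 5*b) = b^2 + 5*b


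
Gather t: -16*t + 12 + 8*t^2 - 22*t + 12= 8*t^2 - 38*t + 24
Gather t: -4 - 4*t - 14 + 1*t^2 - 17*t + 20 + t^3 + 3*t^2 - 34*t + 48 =t^3 + 4*t^2 - 55*t + 50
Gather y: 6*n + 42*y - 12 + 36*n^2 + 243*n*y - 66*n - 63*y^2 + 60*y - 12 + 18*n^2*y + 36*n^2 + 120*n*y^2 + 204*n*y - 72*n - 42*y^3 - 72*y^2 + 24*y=72*n^2 - 132*n - 42*y^3 + y^2*(120*n - 135) + y*(18*n^2 + 447*n + 126) - 24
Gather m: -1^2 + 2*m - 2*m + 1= 0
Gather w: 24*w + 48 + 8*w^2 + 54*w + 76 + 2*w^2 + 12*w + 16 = 10*w^2 + 90*w + 140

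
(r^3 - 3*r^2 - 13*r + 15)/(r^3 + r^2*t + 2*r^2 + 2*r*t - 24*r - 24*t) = (r^3 - 3*r^2 - 13*r + 15)/(r^3 + r^2*t + 2*r^2 + 2*r*t - 24*r - 24*t)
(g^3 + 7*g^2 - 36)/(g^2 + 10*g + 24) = (g^2 + g - 6)/(g + 4)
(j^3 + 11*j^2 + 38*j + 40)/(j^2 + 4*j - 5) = (j^2 + 6*j + 8)/(j - 1)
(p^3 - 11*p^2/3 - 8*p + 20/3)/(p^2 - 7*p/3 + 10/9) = 3*(p^2 - 3*p - 10)/(3*p - 5)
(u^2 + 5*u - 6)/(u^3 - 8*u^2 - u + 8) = (u + 6)/(u^2 - 7*u - 8)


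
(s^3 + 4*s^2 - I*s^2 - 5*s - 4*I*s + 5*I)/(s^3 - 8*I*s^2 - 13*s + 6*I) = (s^2 + 4*s - 5)/(s^2 - 7*I*s - 6)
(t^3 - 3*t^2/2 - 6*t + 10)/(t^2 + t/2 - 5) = t - 2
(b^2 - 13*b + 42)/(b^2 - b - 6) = (-b^2 + 13*b - 42)/(-b^2 + b + 6)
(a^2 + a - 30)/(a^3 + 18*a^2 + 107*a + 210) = (a - 5)/(a^2 + 12*a + 35)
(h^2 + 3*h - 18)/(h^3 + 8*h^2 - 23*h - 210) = (h - 3)/(h^2 + 2*h - 35)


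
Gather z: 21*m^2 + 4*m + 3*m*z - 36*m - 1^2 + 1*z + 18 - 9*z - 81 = 21*m^2 - 32*m + z*(3*m - 8) - 64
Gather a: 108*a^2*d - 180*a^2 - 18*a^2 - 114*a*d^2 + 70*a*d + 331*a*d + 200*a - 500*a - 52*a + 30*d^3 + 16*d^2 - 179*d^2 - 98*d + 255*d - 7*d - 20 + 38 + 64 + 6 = a^2*(108*d - 198) + a*(-114*d^2 + 401*d - 352) + 30*d^3 - 163*d^2 + 150*d + 88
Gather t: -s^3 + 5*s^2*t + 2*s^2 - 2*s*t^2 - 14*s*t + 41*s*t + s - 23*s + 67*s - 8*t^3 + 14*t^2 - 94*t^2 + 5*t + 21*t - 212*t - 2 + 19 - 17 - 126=-s^3 + 2*s^2 + 45*s - 8*t^3 + t^2*(-2*s - 80) + t*(5*s^2 + 27*s - 186) - 126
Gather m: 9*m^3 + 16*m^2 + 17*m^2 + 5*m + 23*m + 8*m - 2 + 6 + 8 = 9*m^3 + 33*m^2 + 36*m + 12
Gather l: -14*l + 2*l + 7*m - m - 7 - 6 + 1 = -12*l + 6*m - 12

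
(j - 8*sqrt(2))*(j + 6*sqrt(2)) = j^2 - 2*sqrt(2)*j - 96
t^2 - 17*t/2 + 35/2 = (t - 5)*(t - 7/2)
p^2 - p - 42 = (p - 7)*(p + 6)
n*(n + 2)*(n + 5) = n^3 + 7*n^2 + 10*n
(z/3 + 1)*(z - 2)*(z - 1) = z^3/3 - 7*z/3 + 2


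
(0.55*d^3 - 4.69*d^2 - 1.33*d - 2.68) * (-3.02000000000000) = -1.661*d^3 + 14.1638*d^2 + 4.0166*d + 8.0936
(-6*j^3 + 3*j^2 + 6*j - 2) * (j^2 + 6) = -6*j^5 + 3*j^4 - 30*j^3 + 16*j^2 + 36*j - 12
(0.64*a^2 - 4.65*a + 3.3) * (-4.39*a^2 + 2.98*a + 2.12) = -2.8096*a^4 + 22.3207*a^3 - 26.9872*a^2 - 0.0240000000000009*a + 6.996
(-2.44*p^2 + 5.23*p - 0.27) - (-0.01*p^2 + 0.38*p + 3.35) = -2.43*p^2 + 4.85*p - 3.62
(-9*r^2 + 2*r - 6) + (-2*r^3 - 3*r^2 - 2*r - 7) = -2*r^3 - 12*r^2 - 13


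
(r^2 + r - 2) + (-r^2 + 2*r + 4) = 3*r + 2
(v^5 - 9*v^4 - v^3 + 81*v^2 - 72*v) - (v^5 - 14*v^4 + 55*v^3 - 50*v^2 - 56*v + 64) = 5*v^4 - 56*v^3 + 131*v^2 - 16*v - 64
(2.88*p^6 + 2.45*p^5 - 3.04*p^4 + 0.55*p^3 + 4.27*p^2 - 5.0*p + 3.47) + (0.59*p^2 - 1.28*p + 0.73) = 2.88*p^6 + 2.45*p^5 - 3.04*p^4 + 0.55*p^3 + 4.86*p^2 - 6.28*p + 4.2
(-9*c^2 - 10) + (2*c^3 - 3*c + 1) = 2*c^3 - 9*c^2 - 3*c - 9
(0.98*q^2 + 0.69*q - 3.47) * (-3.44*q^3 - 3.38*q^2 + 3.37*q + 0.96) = -3.3712*q^5 - 5.686*q^4 + 12.9072*q^3 + 14.9947*q^2 - 11.0315*q - 3.3312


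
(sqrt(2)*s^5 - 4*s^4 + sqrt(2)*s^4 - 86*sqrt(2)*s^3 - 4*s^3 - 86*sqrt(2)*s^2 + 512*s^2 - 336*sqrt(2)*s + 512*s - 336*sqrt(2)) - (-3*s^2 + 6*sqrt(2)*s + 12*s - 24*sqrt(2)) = sqrt(2)*s^5 - 4*s^4 + sqrt(2)*s^4 - 86*sqrt(2)*s^3 - 4*s^3 - 86*sqrt(2)*s^2 + 515*s^2 - 342*sqrt(2)*s + 500*s - 312*sqrt(2)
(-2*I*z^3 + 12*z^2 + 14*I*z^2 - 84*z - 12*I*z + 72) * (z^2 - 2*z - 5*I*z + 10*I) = -2*I*z^5 + 2*z^4 + 18*I*z^4 - 18*z^3 - 100*I*z^3 + 40*z^2 + 564*I*z^2 - 24*z - 1200*I*z + 720*I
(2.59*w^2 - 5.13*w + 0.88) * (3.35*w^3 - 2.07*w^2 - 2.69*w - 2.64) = 8.6765*w^5 - 22.5468*w^4 + 6.6*w^3 + 5.1405*w^2 + 11.176*w - 2.3232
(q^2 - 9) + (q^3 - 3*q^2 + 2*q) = q^3 - 2*q^2 + 2*q - 9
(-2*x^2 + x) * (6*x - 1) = -12*x^3 + 8*x^2 - x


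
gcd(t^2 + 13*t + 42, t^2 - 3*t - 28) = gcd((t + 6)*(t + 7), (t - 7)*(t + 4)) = 1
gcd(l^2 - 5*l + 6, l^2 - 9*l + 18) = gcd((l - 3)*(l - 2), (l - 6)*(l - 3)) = l - 3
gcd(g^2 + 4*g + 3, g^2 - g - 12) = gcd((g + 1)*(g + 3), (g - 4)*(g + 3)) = g + 3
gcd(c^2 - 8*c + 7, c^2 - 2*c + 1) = c - 1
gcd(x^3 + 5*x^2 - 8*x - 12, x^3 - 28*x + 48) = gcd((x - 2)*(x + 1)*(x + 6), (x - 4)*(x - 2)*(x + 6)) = x^2 + 4*x - 12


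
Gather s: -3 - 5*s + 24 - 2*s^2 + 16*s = -2*s^2 + 11*s + 21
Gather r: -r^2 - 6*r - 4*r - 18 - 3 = -r^2 - 10*r - 21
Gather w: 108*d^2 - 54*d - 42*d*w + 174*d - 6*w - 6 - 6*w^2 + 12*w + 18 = 108*d^2 + 120*d - 6*w^2 + w*(6 - 42*d) + 12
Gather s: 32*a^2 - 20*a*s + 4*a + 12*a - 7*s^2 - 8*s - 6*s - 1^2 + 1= 32*a^2 + 16*a - 7*s^2 + s*(-20*a - 14)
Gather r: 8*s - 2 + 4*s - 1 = 12*s - 3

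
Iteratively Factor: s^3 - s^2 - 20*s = (s)*(s^2 - s - 20) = s*(s + 4)*(s - 5)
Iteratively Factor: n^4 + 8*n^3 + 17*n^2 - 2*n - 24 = (n + 2)*(n^3 + 6*n^2 + 5*n - 12) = (n + 2)*(n + 4)*(n^2 + 2*n - 3) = (n - 1)*(n + 2)*(n + 4)*(n + 3)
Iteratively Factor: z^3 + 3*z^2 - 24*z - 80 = (z + 4)*(z^2 - z - 20) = (z - 5)*(z + 4)*(z + 4)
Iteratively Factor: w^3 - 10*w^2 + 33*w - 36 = (w - 3)*(w^2 - 7*w + 12) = (w - 3)^2*(w - 4)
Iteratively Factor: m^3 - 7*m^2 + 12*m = (m - 4)*(m^2 - 3*m) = (m - 4)*(m - 3)*(m)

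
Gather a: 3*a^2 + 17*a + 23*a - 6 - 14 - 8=3*a^2 + 40*a - 28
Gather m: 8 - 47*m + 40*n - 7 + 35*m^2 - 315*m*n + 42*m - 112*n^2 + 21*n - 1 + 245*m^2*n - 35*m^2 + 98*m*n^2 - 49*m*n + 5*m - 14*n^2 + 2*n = 245*m^2*n + m*(98*n^2 - 364*n) - 126*n^2 + 63*n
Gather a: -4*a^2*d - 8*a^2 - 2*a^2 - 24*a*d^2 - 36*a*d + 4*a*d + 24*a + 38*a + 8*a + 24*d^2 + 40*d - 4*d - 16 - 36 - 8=a^2*(-4*d - 10) + a*(-24*d^2 - 32*d + 70) + 24*d^2 + 36*d - 60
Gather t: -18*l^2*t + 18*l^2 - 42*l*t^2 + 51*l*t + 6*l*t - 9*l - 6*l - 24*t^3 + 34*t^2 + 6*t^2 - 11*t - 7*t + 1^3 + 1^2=18*l^2 - 15*l - 24*t^3 + t^2*(40 - 42*l) + t*(-18*l^2 + 57*l - 18) + 2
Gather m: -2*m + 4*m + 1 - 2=2*m - 1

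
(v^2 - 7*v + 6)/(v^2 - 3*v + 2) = (v - 6)/(v - 2)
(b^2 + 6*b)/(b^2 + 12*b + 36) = b/(b + 6)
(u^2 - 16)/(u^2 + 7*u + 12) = (u - 4)/(u + 3)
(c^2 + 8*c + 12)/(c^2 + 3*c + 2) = (c + 6)/(c + 1)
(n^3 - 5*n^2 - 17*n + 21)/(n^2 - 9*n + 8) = (n^2 - 4*n - 21)/(n - 8)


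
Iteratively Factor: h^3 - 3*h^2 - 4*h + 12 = (h - 2)*(h^2 - h - 6) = (h - 2)*(h + 2)*(h - 3)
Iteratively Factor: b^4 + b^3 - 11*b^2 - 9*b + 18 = (b + 2)*(b^3 - b^2 - 9*b + 9) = (b + 2)*(b + 3)*(b^2 - 4*b + 3) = (b - 1)*(b + 2)*(b + 3)*(b - 3)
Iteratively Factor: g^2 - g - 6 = (g + 2)*(g - 3)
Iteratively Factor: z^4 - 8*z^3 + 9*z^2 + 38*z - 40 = (z - 1)*(z^3 - 7*z^2 + 2*z + 40) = (z - 1)*(z + 2)*(z^2 - 9*z + 20) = (z - 4)*(z - 1)*(z + 2)*(z - 5)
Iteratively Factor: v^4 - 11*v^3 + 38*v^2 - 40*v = (v - 4)*(v^3 - 7*v^2 + 10*v) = v*(v - 4)*(v^2 - 7*v + 10) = v*(v - 5)*(v - 4)*(v - 2)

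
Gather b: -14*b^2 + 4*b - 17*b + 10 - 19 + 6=-14*b^2 - 13*b - 3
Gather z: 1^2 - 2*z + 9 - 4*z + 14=24 - 6*z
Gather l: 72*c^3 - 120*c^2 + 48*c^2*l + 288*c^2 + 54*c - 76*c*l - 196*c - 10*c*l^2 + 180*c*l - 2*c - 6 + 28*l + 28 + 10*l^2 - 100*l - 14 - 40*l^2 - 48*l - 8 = 72*c^3 + 168*c^2 - 144*c + l^2*(-10*c - 30) + l*(48*c^2 + 104*c - 120)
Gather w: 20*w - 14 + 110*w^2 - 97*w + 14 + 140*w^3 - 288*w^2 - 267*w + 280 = 140*w^3 - 178*w^2 - 344*w + 280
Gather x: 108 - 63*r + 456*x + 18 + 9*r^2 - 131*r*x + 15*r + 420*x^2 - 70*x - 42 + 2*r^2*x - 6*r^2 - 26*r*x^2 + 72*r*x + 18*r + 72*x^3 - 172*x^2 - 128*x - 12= 3*r^2 - 30*r + 72*x^3 + x^2*(248 - 26*r) + x*(2*r^2 - 59*r + 258) + 72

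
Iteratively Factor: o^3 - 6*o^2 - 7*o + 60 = (o + 3)*(o^2 - 9*o + 20) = (o - 4)*(o + 3)*(o - 5)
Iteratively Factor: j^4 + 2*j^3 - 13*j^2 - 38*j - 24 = (j + 1)*(j^3 + j^2 - 14*j - 24) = (j - 4)*(j + 1)*(j^2 + 5*j + 6) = (j - 4)*(j + 1)*(j + 2)*(j + 3)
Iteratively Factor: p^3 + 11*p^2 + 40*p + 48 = (p + 4)*(p^2 + 7*p + 12) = (p + 4)^2*(p + 3)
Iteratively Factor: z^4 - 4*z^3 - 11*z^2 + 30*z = (z - 5)*(z^3 + z^2 - 6*z) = z*(z - 5)*(z^2 + z - 6) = z*(z - 5)*(z - 2)*(z + 3)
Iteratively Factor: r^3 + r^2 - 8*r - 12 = (r + 2)*(r^2 - r - 6) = (r + 2)^2*(r - 3)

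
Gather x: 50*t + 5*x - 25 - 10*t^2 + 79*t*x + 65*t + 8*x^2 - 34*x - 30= -10*t^2 + 115*t + 8*x^2 + x*(79*t - 29) - 55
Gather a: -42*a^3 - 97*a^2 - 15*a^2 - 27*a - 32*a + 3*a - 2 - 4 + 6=-42*a^3 - 112*a^2 - 56*a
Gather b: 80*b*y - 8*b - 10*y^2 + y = b*(80*y - 8) - 10*y^2 + y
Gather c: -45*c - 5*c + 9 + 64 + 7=80 - 50*c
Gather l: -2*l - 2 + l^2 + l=l^2 - l - 2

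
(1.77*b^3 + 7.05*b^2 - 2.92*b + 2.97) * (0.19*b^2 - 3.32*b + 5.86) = 0.3363*b^5 - 4.5369*b^4 - 13.5886*b^3 + 51.5717*b^2 - 26.9716*b + 17.4042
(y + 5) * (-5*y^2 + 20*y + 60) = -5*y^3 - 5*y^2 + 160*y + 300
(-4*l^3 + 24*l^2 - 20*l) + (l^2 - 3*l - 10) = -4*l^3 + 25*l^2 - 23*l - 10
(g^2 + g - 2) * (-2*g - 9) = -2*g^3 - 11*g^2 - 5*g + 18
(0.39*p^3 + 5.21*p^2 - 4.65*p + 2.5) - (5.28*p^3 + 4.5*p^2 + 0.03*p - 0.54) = -4.89*p^3 + 0.71*p^2 - 4.68*p + 3.04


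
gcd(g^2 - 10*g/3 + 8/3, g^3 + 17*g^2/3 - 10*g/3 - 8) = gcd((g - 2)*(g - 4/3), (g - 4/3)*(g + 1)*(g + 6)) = g - 4/3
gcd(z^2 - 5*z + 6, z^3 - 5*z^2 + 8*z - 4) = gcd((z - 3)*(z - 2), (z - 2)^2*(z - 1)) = z - 2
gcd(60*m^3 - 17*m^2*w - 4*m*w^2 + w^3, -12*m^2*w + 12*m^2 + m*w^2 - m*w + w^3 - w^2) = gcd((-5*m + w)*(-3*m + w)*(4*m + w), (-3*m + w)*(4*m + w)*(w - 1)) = -12*m^2 + m*w + w^2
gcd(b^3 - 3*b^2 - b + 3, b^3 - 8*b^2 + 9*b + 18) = b^2 - 2*b - 3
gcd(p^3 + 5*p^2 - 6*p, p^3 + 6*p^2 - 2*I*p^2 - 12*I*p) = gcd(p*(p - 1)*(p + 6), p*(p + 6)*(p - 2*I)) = p^2 + 6*p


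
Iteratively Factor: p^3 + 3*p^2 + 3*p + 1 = (p + 1)*(p^2 + 2*p + 1) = (p + 1)^2*(p + 1)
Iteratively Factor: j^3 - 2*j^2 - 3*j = (j)*(j^2 - 2*j - 3) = j*(j + 1)*(j - 3)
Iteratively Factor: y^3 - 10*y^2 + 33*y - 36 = (y - 3)*(y^2 - 7*y + 12) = (y - 3)^2*(y - 4)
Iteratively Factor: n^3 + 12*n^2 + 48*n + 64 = (n + 4)*(n^2 + 8*n + 16) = (n + 4)^2*(n + 4)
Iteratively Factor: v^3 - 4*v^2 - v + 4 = (v - 4)*(v^2 - 1) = (v - 4)*(v - 1)*(v + 1)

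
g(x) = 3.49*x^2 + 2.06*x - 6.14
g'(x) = 6.98*x + 2.06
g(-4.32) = 50.09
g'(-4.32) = -28.09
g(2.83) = 27.64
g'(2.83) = 21.81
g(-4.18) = 46.23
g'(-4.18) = -27.12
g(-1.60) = -0.50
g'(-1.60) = -9.11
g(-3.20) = 23.01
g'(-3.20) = -20.28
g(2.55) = 21.81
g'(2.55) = 19.86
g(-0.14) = -6.36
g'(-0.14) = 1.08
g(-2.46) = 9.91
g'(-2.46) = -15.11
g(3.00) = 31.45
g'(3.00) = 23.00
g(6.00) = 131.86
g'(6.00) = 43.94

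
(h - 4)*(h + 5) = h^2 + h - 20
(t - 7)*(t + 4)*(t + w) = t^3 + t^2*w - 3*t^2 - 3*t*w - 28*t - 28*w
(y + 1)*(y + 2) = y^2 + 3*y + 2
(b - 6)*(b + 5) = b^2 - b - 30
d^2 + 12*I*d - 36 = (d + 6*I)^2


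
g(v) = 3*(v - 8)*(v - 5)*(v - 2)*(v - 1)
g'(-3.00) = -3516.00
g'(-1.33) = -1367.33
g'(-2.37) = -2558.40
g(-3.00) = 5280.00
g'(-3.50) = -4417.50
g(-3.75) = 8424.20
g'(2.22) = 62.52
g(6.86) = -181.16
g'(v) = 3*(v - 8)*(v - 5)*(v - 2) + 3*(v - 8)*(v - 5)*(v - 1) + 3*(v - 8)*(v - 2)*(v - 1) + 3*(v - 5)*(v - 2)*(v - 1) = 12*v^3 - 144*v^2 + 486*v - 438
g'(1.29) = -24.93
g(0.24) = 148.22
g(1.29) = -15.38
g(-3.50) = 7257.94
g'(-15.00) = -80628.00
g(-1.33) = 1374.70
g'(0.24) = -329.49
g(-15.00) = 375360.00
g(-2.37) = 3376.59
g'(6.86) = -6.68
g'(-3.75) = -4918.31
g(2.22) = 12.94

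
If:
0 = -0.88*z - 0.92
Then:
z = -1.05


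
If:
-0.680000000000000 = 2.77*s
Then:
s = -0.25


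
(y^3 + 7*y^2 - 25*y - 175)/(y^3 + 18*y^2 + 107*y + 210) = (y - 5)/(y + 6)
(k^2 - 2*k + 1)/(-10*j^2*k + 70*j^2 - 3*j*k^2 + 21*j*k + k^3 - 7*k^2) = (-k^2 + 2*k - 1)/(10*j^2*k - 70*j^2 + 3*j*k^2 - 21*j*k - k^3 + 7*k^2)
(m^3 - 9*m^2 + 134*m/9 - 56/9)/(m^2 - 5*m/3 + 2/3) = (3*m^2 - 25*m + 28)/(3*(m - 1))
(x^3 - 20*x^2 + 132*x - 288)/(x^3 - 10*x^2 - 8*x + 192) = (x - 6)/(x + 4)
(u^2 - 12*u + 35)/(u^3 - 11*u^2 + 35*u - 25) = (u - 7)/(u^2 - 6*u + 5)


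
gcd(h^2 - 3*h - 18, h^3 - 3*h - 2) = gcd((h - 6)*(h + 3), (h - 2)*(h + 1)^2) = 1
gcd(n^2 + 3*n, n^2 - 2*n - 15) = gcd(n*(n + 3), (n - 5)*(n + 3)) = n + 3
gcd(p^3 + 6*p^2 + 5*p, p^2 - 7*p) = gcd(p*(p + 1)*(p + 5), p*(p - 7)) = p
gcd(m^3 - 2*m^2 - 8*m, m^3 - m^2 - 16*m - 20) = m + 2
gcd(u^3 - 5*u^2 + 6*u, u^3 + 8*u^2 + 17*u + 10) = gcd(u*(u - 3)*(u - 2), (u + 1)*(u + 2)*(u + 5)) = 1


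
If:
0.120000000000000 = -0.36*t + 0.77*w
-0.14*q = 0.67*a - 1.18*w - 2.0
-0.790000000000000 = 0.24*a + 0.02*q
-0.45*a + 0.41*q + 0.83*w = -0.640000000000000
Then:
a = -3.43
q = 1.65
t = -7.70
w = -3.45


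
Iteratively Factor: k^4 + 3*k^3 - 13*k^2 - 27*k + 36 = (k - 1)*(k^3 + 4*k^2 - 9*k - 36) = (k - 1)*(k + 3)*(k^2 + k - 12) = (k - 3)*(k - 1)*(k + 3)*(k + 4)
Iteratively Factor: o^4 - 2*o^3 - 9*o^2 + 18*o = (o - 3)*(o^3 + o^2 - 6*o) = (o - 3)*(o + 3)*(o^2 - 2*o) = o*(o - 3)*(o + 3)*(o - 2)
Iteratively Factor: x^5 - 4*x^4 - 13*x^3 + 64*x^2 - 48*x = (x)*(x^4 - 4*x^3 - 13*x^2 + 64*x - 48) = x*(x - 3)*(x^3 - x^2 - 16*x + 16) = x*(x - 3)*(x - 1)*(x^2 - 16) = x*(x - 3)*(x - 1)*(x + 4)*(x - 4)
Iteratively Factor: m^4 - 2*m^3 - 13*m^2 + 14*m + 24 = (m - 4)*(m^3 + 2*m^2 - 5*m - 6) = (m - 4)*(m + 1)*(m^2 + m - 6) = (m - 4)*(m - 2)*(m + 1)*(m + 3)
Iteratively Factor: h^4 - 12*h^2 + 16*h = (h - 2)*(h^3 + 2*h^2 - 8*h) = (h - 2)*(h + 4)*(h^2 - 2*h) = h*(h - 2)*(h + 4)*(h - 2)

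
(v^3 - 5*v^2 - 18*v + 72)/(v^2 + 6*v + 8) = (v^2 - 9*v + 18)/(v + 2)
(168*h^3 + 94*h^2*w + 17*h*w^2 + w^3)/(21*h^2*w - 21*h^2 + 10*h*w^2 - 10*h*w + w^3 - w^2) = (24*h^2 + 10*h*w + w^2)/(3*h*w - 3*h + w^2 - w)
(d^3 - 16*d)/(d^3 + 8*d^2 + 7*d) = (d^2 - 16)/(d^2 + 8*d + 7)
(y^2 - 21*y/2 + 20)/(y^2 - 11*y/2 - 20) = (2*y - 5)/(2*y + 5)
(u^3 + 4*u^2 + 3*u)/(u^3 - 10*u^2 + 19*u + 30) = u*(u + 3)/(u^2 - 11*u + 30)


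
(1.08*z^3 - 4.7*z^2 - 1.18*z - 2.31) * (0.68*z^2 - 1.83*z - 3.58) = 0.7344*z^5 - 5.1724*z^4 + 3.9322*z^3 + 17.4146*z^2 + 8.4517*z + 8.2698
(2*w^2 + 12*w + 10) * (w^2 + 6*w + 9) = 2*w^4 + 24*w^3 + 100*w^2 + 168*w + 90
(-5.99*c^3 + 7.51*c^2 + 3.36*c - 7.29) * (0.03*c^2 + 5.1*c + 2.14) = -0.1797*c^5 - 30.3237*c^4 + 25.5832*c^3 + 32.9887*c^2 - 29.9886*c - 15.6006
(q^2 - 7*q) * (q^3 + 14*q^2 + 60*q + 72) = q^5 + 7*q^4 - 38*q^3 - 348*q^2 - 504*q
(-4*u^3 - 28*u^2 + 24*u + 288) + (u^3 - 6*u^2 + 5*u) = -3*u^3 - 34*u^2 + 29*u + 288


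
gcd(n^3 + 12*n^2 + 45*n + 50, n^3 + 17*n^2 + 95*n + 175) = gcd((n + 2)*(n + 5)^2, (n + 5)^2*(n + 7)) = n^2 + 10*n + 25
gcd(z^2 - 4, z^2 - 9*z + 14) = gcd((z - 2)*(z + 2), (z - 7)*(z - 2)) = z - 2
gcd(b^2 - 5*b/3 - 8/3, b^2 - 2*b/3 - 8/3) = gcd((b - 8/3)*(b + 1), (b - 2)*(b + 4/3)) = 1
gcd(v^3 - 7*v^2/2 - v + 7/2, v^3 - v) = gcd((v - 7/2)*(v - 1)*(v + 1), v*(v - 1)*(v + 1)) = v^2 - 1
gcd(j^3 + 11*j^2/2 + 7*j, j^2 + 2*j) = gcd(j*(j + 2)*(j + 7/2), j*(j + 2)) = j^2 + 2*j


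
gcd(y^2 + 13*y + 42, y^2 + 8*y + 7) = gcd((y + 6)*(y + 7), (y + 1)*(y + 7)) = y + 7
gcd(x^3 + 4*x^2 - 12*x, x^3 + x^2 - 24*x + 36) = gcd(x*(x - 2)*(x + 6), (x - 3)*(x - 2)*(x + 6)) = x^2 + 4*x - 12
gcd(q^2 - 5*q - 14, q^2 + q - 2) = q + 2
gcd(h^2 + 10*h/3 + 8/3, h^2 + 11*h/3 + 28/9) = h + 4/3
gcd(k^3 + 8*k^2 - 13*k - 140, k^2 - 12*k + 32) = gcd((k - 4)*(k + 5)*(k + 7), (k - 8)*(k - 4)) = k - 4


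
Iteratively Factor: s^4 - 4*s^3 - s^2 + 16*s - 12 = (s - 2)*(s^3 - 2*s^2 - 5*s + 6) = (s - 2)*(s + 2)*(s^2 - 4*s + 3) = (s - 2)*(s - 1)*(s + 2)*(s - 3)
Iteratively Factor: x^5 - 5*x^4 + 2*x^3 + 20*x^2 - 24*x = (x + 2)*(x^4 - 7*x^3 + 16*x^2 - 12*x) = (x - 2)*(x + 2)*(x^3 - 5*x^2 + 6*x) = (x - 2)^2*(x + 2)*(x^2 - 3*x) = x*(x - 2)^2*(x + 2)*(x - 3)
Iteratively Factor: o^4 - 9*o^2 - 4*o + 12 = (o + 2)*(o^3 - 2*o^2 - 5*o + 6) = (o - 1)*(o + 2)*(o^2 - o - 6) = (o - 3)*(o - 1)*(o + 2)*(o + 2)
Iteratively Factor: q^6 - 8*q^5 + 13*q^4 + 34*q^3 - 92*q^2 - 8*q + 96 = (q + 1)*(q^5 - 9*q^4 + 22*q^3 + 12*q^2 - 104*q + 96) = (q - 4)*(q + 1)*(q^4 - 5*q^3 + 2*q^2 + 20*q - 24) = (q - 4)*(q - 3)*(q + 1)*(q^3 - 2*q^2 - 4*q + 8) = (q - 4)*(q - 3)*(q - 2)*(q + 1)*(q^2 - 4) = (q - 4)*(q - 3)*(q - 2)*(q + 1)*(q + 2)*(q - 2)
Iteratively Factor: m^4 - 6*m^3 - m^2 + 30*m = (m - 3)*(m^3 - 3*m^2 - 10*m) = m*(m - 3)*(m^2 - 3*m - 10) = m*(m - 3)*(m + 2)*(m - 5)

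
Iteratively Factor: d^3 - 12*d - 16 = (d + 2)*(d^2 - 2*d - 8) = (d + 2)^2*(d - 4)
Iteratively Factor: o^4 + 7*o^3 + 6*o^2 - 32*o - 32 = (o + 4)*(o^3 + 3*o^2 - 6*o - 8) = (o + 4)^2*(o^2 - o - 2) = (o + 1)*(o + 4)^2*(o - 2)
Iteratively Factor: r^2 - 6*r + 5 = (r - 5)*(r - 1)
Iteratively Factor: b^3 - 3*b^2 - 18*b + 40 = (b - 5)*(b^2 + 2*b - 8) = (b - 5)*(b + 4)*(b - 2)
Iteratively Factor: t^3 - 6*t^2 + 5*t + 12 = (t + 1)*(t^2 - 7*t + 12) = (t - 4)*(t + 1)*(t - 3)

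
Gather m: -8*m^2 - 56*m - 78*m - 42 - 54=-8*m^2 - 134*m - 96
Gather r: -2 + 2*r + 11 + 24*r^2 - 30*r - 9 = 24*r^2 - 28*r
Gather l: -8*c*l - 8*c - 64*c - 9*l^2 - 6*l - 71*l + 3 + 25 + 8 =-72*c - 9*l^2 + l*(-8*c - 77) + 36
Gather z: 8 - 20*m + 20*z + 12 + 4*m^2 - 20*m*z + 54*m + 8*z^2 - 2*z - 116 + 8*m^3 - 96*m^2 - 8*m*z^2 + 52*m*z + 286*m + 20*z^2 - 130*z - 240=8*m^3 - 92*m^2 + 320*m + z^2*(28 - 8*m) + z*(32*m - 112) - 336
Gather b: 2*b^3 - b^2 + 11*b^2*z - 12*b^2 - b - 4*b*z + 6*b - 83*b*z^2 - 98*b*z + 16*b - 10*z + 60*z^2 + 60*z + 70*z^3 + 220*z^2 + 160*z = 2*b^3 + b^2*(11*z - 13) + b*(-83*z^2 - 102*z + 21) + 70*z^3 + 280*z^2 + 210*z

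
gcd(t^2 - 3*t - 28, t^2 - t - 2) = 1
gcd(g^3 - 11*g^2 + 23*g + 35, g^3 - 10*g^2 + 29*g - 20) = g - 5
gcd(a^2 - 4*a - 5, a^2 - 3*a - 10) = a - 5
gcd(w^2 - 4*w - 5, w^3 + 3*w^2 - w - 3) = w + 1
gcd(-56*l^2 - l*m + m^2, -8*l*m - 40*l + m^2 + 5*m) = 8*l - m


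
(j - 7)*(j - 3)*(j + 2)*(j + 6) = j^4 - 2*j^3 - 47*j^2 + 48*j + 252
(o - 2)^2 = o^2 - 4*o + 4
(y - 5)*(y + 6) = y^2 + y - 30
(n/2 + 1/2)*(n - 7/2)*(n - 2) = n^3/2 - 9*n^2/4 + 3*n/4 + 7/2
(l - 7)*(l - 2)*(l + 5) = l^3 - 4*l^2 - 31*l + 70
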